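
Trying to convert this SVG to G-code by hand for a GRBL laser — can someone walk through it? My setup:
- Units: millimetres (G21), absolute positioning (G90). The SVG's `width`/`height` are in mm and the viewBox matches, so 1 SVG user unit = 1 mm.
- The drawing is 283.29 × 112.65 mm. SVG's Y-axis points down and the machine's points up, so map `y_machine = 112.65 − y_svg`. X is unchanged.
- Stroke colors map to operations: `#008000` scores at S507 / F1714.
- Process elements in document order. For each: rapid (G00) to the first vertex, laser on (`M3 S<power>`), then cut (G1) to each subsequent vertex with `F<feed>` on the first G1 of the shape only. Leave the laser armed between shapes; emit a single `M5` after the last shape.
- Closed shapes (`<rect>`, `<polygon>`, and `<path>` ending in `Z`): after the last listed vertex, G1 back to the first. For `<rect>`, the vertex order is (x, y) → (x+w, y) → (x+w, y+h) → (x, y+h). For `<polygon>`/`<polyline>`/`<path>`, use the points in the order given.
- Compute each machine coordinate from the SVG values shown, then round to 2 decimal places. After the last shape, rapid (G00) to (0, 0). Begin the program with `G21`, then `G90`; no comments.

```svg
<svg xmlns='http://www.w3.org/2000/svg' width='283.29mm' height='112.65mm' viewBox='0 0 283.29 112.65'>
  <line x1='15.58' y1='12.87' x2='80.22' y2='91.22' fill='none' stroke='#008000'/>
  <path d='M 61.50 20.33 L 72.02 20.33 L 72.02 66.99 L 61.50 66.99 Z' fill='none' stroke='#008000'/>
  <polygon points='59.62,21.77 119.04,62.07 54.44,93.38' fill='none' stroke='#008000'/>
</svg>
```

1 u = 1 mm; y_m = 112.65 − y.

[1] `<line>` line segment, #008000→score S507 F1714: (15.58,99.78) → (80.22,21.43)

[2] `<path>` rectangle, #008000→score S507 F1714: (61.50,92.32) → (72.02,92.32) → (72.02,45.66) → (61.50,45.66) → (61.50,92.32) (closed)

[3] `<polygon>` regular polygon, #008000→score S507 F1714: (59.62,90.88) → (119.04,50.58) → (54.44,19.27) → (59.62,90.88) (closed)

G21
G90
G00 X15.58 Y99.78
M3 S507
G1 X80.22 Y21.43 F1714
G00 X61.50 Y92.32
M3 S507
G1 X72.02 Y92.32 F1714
G1 X72.02 Y45.66
G1 X61.50 Y45.66
G1 X61.50 Y92.32
G00 X59.62 Y90.88
M3 S507
G1 X119.04 Y50.58 F1714
G1 X54.44 Y19.27
G1 X59.62 Y90.88
M5
G00 X0.00 Y0.00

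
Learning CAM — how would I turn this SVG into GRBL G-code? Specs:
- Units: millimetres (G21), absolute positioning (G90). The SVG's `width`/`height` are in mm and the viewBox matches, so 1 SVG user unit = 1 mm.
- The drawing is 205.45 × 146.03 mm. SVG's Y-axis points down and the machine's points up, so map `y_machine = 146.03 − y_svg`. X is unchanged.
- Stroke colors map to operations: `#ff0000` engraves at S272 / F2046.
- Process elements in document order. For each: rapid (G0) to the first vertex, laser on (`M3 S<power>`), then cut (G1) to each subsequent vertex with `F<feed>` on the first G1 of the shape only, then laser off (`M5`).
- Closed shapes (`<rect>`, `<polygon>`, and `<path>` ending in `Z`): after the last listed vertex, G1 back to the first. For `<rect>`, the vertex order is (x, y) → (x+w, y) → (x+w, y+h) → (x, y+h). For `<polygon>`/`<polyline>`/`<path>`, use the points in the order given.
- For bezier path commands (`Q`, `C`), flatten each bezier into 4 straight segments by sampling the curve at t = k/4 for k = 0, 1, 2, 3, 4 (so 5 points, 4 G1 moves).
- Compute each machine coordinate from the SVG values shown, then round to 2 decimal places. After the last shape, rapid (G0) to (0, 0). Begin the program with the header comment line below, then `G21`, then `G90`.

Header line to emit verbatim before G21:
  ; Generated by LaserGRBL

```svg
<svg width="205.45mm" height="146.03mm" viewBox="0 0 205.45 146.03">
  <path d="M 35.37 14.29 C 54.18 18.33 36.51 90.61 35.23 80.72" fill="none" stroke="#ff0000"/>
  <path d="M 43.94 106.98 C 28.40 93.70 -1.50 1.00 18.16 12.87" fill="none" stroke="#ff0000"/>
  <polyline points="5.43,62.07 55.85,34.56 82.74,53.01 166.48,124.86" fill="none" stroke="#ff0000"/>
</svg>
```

; Generated by LaserGRBL
G21
G90
G0 X35.37 Y131.74
M3 S272
G1 X43.46 Y118.27 F2046
G1 X42.83 Y93.30
G1 X38.44 Y70.95
G1 X35.23 Y65.31
M5
G0 X43.94 Y39.05
M3 S272
G1 X30.59 Y61.03 F2046
G1 X17.85 Y95.54
G1 X11.71 Y125.33
G1 X18.16 Y133.16
M5
G0 X5.43 Y83.96
M3 S272
G1 X55.85 Y111.47 F2046
G1 X82.74 Y93.02
G1 X166.48 Y21.17
M5
G0 X0.00 Y0.00

1 u = 1 mm; y_m = 146.03 − y.

[1] `<path>` cubic bezier, #ff0000→engrave S272 F2046: (35.37,131.74) → (43.46,118.27) → (42.83,93.30) → (38.44,70.95) → (35.23,65.31)

[2] `<path>` cubic bezier, #ff0000→engrave S272 F2046: (43.94,39.05) → (30.59,61.03) → (17.85,95.54) → (11.71,125.33) → (18.16,133.16)

[3] `<polyline>` open polyline, #ff0000→engrave S272 F2046: (5.43,83.96) → (55.85,111.47) → (82.74,93.02) → (166.48,21.17)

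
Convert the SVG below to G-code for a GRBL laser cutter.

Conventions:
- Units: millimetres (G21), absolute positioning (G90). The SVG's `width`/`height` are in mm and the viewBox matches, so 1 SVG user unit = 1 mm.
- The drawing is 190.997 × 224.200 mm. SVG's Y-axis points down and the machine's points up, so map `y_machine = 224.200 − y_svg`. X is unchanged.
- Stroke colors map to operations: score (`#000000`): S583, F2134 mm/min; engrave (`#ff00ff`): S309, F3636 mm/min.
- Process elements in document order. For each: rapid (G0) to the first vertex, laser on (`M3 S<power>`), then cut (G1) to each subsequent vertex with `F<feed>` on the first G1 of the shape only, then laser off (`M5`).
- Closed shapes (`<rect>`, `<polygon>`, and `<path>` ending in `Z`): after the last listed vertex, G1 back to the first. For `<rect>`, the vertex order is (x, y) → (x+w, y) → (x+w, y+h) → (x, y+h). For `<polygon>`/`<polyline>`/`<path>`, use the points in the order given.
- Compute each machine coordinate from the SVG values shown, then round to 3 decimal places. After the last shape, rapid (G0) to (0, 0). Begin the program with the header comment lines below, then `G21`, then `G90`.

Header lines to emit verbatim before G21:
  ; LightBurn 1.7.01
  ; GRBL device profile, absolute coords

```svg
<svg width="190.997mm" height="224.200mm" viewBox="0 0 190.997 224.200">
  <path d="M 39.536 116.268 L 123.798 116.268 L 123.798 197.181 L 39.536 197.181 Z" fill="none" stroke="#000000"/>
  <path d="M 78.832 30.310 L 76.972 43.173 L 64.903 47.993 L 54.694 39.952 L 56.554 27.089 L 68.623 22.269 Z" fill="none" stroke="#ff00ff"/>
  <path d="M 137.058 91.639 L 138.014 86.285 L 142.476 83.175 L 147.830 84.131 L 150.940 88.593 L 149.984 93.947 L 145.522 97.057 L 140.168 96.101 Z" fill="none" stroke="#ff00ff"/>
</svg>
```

; LightBurn 1.7.01
; GRBL device profile, absolute coords
G21
G90
G0 X39.536 Y107.932
M3 S583
G1 X123.798 Y107.932 F2134
G1 X123.798 Y27.019
G1 X39.536 Y27.019
G1 X39.536 Y107.932
M5
G0 X78.832 Y193.890
M3 S309
G1 X76.972 Y181.027 F3636
G1 X64.903 Y176.207
G1 X54.694 Y184.248
G1 X56.554 Y197.111
G1 X68.623 Y201.931
G1 X78.832 Y193.890
M5
G0 X137.058 Y132.561
M3 S309
G1 X138.014 Y137.915 F3636
G1 X142.476 Y141.025
G1 X147.830 Y140.069
G1 X150.940 Y135.607
G1 X149.984 Y130.253
G1 X145.522 Y127.143
G1 X140.168 Y128.099
G1 X137.058 Y132.561
M5
G0 X0.000 Y0.000

Since the viewBox matches the mm dimensions, user units are millimetres directly. The only transform is the Y-flip y_m = 224.200 − y_svg.

Shape 1 is a rectangle drawn with `<path>`. Its stroke #000000 means score at S583, F2134. After flipping Y the toolpath is (39.536,107.932) → (123.798,107.932) → (123.798,27.019) → (39.536,27.019) → (39.536,107.932), returning to the start.

Shape 2 is a regular polygon drawn with `<path>`. Its stroke #ff00ff means engrave at S309, F3636. After flipping Y the toolpath is (78.832,193.890) → (76.972,181.027) → (64.903,176.207) → (54.694,184.248) → (56.554,197.111) → (68.623,201.931) → (78.832,193.890), returning to the start.

Shape 3 is a regular polygon drawn with `<path>`. Its stroke #ff00ff means engrave at S309, F3636. After flipping Y the toolpath is (137.058,132.561) → (138.014,137.915) → (142.476,141.025) → (147.830,140.069) → (150.940,135.607) → (149.984,130.253) → (145.522,127.143) → (140.168,128.099) → (137.058,132.561), returning to the start.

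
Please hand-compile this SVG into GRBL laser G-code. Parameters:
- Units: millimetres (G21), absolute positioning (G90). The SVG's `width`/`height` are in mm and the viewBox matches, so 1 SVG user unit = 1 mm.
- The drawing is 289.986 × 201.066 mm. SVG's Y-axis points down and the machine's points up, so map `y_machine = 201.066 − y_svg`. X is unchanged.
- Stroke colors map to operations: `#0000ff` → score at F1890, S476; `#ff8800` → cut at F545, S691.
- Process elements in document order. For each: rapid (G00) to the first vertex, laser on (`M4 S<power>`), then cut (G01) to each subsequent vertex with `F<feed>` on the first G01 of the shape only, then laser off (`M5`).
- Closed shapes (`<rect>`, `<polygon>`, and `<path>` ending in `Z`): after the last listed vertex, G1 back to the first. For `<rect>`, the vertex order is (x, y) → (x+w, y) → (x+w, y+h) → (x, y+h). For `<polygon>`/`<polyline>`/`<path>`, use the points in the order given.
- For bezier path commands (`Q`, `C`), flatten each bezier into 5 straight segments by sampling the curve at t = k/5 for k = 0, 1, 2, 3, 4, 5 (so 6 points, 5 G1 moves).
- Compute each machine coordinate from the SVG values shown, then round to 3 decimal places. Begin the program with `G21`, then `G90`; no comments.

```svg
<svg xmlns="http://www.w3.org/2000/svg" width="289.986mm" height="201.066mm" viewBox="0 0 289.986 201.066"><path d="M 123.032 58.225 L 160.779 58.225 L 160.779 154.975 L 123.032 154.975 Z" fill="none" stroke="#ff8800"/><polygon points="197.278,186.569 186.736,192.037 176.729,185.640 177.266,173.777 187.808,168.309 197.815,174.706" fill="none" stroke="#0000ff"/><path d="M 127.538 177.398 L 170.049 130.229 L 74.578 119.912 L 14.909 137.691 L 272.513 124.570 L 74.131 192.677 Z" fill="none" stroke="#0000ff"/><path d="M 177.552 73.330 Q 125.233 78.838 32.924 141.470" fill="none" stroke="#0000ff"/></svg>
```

viewBox `0 0 289.986 201.066` with mm width/height → 1 unit = 1 mm. Flip: y_m = 201.066 − y_svg.

**Shape 1** — `<path>` rectangle, stroke `#ff8800` → cut (S691, F545). Machine vertices: (123.032,142.841) → (160.779,142.841) → (160.779,46.091) → (123.032,46.091) → (123.032,142.841). Closed: final G1 returns to the first vertex.

**Shape 2** — `<polygon>` regular polygon, stroke `#0000ff` → score (S476, F1890). Machine vertices: (197.278,14.497) → (186.736,9.029) → (176.729,15.426) → (177.266,27.289) → (187.808,32.757) → (197.815,26.360) → (197.278,14.497). Closed: final G1 returns to the first vertex.

**Shape 3** — `<path>` closed polygon, stroke `#0000ff` → score (S476, F1890). Machine vertices: (127.538,23.668) → (170.049,70.837) → (74.578,81.154) → (14.909,63.375) → (272.513,76.496) → (74.131,8.389) → (127.538,23.668). Closed: final G1 returns to the first vertex.

**Shape 4** — `<path>` quadratic bezier, stroke `#0000ff` → score (S476, F1890). Control points (SVG): P0=(177.552,73.330), P1=(125.233,78.838), P2=(32.924,141.470); sampled at t=k/5. Machine vertices: (177.552,127.736) → (155.025,123.248) → (129.298,114.190) → (100.373,100.562) → (68.248,82.364) → (32.924,59.596). Open path.

G21
G90
G00 X123.032 Y142.841
M4 S691
G01 X160.779 Y142.841 F545
G01 X160.779 Y46.091
G01 X123.032 Y46.091
G01 X123.032 Y142.841
M5
G00 X197.278 Y14.497
M4 S476
G01 X186.736 Y9.029 F1890
G01 X176.729 Y15.426
G01 X177.266 Y27.289
G01 X187.808 Y32.757
G01 X197.815 Y26.360
G01 X197.278 Y14.497
M5
G00 X127.538 Y23.668
M4 S476
G01 X170.049 Y70.837 F1890
G01 X74.578 Y81.154
G01 X14.909 Y63.375
G01 X272.513 Y76.496
G01 X74.131 Y8.389
G01 X127.538 Y23.668
M5
G00 X177.552 Y127.736
M4 S476
G01 X155.025 Y123.248 F1890
G01 X129.298 Y114.190
G01 X100.373 Y100.562
G01 X68.248 Y82.364
G01 X32.924 Y59.596
M5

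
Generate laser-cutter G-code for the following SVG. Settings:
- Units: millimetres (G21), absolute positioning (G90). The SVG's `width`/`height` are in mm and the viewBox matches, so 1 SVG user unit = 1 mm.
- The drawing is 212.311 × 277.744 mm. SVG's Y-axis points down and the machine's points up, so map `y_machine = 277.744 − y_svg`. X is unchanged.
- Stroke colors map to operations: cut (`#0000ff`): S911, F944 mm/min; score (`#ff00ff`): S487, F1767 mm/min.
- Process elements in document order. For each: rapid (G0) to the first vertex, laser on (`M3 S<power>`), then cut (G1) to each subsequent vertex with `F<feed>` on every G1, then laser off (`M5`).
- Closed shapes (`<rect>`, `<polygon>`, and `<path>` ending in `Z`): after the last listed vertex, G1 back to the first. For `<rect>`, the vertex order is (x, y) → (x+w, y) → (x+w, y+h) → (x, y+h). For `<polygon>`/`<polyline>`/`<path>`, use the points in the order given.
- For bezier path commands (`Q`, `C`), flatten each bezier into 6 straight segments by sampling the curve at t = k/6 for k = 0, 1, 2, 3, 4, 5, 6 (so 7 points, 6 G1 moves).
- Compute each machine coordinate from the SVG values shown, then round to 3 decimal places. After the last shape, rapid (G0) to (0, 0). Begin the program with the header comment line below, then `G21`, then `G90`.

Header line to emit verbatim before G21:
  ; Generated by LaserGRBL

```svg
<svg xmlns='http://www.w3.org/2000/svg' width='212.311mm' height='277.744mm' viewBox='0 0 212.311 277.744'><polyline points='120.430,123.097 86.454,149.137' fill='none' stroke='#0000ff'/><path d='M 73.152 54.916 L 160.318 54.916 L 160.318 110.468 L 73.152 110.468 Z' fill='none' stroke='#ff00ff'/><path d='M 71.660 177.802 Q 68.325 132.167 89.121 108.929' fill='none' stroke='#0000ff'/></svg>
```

1 u = 1 mm; y_m = 277.744 − y.

[1] `<polyline>` line segment, #0000ff→cut S911 F944: (120.430,154.647) → (86.454,128.607)

[2] `<path>` rectangle, #ff00ff→score S487 F1767: (73.152,222.828) → (160.318,222.828) → (160.318,167.276) → (73.152,167.276) → (73.152,222.828) (closed)

[3] `<path>` quadratic bezier, #0000ff→cut S911 F944: (71.660,99.942) → (71.219,114.532) → (72.118,127.877) → (74.358,139.978) → (77.938,150.834) → (82.859,160.447) → (89.121,168.815)

; Generated by LaserGRBL
G21
G90
G0 X120.430 Y154.647
M3 S911
G1 X86.454 Y128.607 F944
M5
G0 X73.152 Y222.828
M3 S487
G1 X160.318 Y222.828 F1767
G1 X160.318 Y167.276 F1767
G1 X73.152 Y167.276 F1767
G1 X73.152 Y222.828 F1767
M5
G0 X71.660 Y99.942
M3 S911
G1 X71.219 Y114.532 F944
G1 X72.118 Y127.877 F944
G1 X74.358 Y139.978 F944
G1 X77.938 Y150.834 F944
G1 X82.859 Y160.447 F944
G1 X89.121 Y168.815 F944
M5
G0 X0.000 Y0.000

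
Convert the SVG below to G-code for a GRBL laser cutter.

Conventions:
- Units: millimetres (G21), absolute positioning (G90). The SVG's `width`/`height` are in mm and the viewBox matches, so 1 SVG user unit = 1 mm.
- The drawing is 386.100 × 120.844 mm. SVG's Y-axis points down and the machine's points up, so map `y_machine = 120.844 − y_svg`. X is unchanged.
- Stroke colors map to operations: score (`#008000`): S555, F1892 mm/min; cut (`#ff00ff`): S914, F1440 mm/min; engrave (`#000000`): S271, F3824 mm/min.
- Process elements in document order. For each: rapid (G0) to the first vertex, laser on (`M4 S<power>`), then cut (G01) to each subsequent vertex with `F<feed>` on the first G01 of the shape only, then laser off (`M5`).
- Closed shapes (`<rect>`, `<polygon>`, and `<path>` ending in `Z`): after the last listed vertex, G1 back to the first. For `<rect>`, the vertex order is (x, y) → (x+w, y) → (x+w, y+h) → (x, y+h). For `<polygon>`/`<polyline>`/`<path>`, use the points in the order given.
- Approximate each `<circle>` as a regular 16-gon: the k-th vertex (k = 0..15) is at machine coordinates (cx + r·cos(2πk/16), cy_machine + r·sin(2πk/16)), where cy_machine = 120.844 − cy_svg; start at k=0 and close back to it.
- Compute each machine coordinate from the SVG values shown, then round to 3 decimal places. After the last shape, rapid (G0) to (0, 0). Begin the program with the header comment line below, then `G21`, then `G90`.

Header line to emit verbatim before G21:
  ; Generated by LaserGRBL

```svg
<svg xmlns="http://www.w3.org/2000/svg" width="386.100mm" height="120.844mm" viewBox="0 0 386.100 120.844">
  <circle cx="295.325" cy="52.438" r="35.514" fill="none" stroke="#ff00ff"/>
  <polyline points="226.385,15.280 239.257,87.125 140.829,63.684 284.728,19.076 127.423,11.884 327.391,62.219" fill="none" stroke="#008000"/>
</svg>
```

viewBox `0 0 386.100 120.844` with mm width/height → 1 unit = 1 mm. Flip: y_m = 120.844 − y_svg.

**Shape 1** — `<circle>` circle, stroke `#ff00ff` → cut (S914, F1440). Machine vertices: (330.839,68.406) → (328.136,81.997) → (320.437,93.518) → (308.916,101.217) → (295.325,103.920) → (281.734,101.217) → (270.213,93.518) → (262.514,81.997) → (259.811,68.406) → (262.514,54.815) → (270.213,43.294) → (281.734,35.595) → (295.325,32.892) → (308.916,35.595) → (320.437,43.294) → (328.136,54.815) → (330.839,68.406). Closed: final G1 returns to the first vertex.

**Shape 2** — `<polyline>` open polyline, stroke `#008000` → score (S555, F1892). Machine vertices: (226.385,105.564) → (239.257,33.719) → (140.829,57.160) → (284.728,101.768) → (127.423,108.960) → (327.391,58.625). Open path.

; Generated by LaserGRBL
G21
G90
G0 X330.839 Y68.406
M4 S914
G01 X328.136 Y81.997 F1440
G01 X320.437 Y93.518
G01 X308.916 Y101.217
G01 X295.325 Y103.920
G01 X281.734 Y101.217
G01 X270.213 Y93.518
G01 X262.514 Y81.997
G01 X259.811 Y68.406
G01 X262.514 Y54.815
G01 X270.213 Y43.294
G01 X281.734 Y35.595
G01 X295.325 Y32.892
G01 X308.916 Y35.595
G01 X320.437 Y43.294
G01 X328.136 Y54.815
G01 X330.839 Y68.406
M5
G0 X226.385 Y105.564
M4 S555
G01 X239.257 Y33.719 F1892
G01 X140.829 Y57.160
G01 X284.728 Y101.768
G01 X127.423 Y108.960
G01 X327.391 Y58.625
M5
G0 X0.000 Y0.000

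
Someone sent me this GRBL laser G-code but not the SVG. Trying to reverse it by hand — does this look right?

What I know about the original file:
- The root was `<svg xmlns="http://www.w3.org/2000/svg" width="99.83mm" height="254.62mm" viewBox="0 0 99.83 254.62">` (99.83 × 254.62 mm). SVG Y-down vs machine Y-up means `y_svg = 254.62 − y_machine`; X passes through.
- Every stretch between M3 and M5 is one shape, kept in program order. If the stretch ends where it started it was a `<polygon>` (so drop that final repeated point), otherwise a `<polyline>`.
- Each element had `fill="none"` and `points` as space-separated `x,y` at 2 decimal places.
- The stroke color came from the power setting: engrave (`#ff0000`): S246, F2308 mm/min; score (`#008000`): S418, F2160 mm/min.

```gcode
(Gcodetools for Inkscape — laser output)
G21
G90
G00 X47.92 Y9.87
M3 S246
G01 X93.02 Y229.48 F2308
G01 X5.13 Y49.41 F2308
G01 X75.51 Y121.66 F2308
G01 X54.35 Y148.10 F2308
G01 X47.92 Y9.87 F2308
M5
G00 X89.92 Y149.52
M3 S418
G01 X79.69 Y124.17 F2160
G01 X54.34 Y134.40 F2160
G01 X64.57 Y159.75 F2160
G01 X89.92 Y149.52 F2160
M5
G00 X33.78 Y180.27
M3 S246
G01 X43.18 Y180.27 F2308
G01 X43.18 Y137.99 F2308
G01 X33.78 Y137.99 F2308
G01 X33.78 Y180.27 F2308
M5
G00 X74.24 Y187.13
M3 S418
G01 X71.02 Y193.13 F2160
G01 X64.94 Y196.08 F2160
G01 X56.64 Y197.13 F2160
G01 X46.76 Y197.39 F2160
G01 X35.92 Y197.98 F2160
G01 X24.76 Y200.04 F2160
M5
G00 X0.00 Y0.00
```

<svg xmlns="http://www.w3.org/2000/svg" width="99.83mm" height="254.62mm" viewBox="0 0 99.83 254.62">
  <polygon points="47.92,244.75 93.02,25.14 5.13,205.21 75.51,132.96 54.35,106.52" fill="none" stroke="#ff0000"/>
  <polygon points="89.92,105.10 79.69,130.45 54.34,120.22 64.57,94.87" fill="none" stroke="#008000"/>
  <polygon points="33.78,74.35 43.18,74.35 43.18,116.63 33.78,116.63" fill="none" stroke="#ff0000"/>
  <polyline points="74.24,67.49 71.02,61.49 64.94,58.54 56.64,57.49 46.76,57.23 35.92,56.64 24.76,54.58" fill="none" stroke="#008000"/>
</svg>

Machine Y-up, SVG Y-down with viewBox height 254.62, so y_svg = 254.62 − y_machine; X carries over.

Run 1: power S246 maps to stroke `#ff0000` (engrave). The run returns to its start, so emit a `<polygon>` with points (Y-flipped): 47.92,244.75 93.02,25.14 5.13,205.21 75.51,132.96 54.35,106.52.

Run 2: power S418 maps to stroke `#008000` (score). The run returns to its start, so emit a `<polygon>` with points (Y-flipped): 89.92,105.10 79.69,130.45 54.34,120.22 64.57,94.87.

Run 3: S246 ⇒ engrave layer `#ff0000`. The run returns to its start, so emit a `<polygon>` with points (Y-flipped): 33.78,74.35 43.18,74.35 43.18,116.63 33.78,116.63.

Run 4: S418 ⇒ score layer `#008000`. The run is open, so emit a `<polyline>` with points (Y-flipped): 74.24,67.49 71.02,61.49 64.94,58.54 56.64,57.49 46.76,57.23 35.92,56.64 24.76,54.58.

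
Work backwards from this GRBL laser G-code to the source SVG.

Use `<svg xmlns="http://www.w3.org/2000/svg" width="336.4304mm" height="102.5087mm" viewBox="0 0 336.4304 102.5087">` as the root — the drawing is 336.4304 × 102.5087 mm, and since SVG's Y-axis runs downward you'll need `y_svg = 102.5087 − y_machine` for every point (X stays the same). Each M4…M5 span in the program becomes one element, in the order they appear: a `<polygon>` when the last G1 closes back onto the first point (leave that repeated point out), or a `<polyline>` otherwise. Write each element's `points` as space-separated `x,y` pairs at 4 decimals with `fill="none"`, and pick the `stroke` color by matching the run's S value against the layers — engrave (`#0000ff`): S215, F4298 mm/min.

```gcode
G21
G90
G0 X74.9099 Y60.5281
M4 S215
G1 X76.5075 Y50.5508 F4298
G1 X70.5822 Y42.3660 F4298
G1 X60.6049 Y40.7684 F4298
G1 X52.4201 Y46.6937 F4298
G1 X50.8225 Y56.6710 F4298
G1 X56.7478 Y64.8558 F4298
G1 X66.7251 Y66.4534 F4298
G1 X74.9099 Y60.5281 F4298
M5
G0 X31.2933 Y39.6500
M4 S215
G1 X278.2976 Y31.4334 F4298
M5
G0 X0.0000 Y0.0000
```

<svg xmlns="http://www.w3.org/2000/svg" width="336.4304mm" height="102.5087mm" viewBox="0 0 336.4304 102.5087">
  <polygon points="74.9099,41.9806 76.5075,51.9579 70.5822,60.1427 60.6049,61.7403 52.4201,55.8150 50.8225,45.8377 56.7478,37.6529 66.7251,36.0553" fill="none" stroke="#0000ff"/>
  <polyline points="31.2933,62.8587 278.2976,71.0753" fill="none" stroke="#0000ff"/>
</svg>

y_svg = 102.5087 − y_m. Every run uses S215, so all elements get stroke `#0000ff` (engrave).

[1] closed run; points: 74.9099,41.9806 76.5075,51.9579 70.5822,60.1427 60.6049,61.7403 52.4201,55.8150 50.8225,45.8377 56.7478,37.6529 66.7251,36.0553

[2] open run; points: 31.2933,62.8587 278.2976,71.0753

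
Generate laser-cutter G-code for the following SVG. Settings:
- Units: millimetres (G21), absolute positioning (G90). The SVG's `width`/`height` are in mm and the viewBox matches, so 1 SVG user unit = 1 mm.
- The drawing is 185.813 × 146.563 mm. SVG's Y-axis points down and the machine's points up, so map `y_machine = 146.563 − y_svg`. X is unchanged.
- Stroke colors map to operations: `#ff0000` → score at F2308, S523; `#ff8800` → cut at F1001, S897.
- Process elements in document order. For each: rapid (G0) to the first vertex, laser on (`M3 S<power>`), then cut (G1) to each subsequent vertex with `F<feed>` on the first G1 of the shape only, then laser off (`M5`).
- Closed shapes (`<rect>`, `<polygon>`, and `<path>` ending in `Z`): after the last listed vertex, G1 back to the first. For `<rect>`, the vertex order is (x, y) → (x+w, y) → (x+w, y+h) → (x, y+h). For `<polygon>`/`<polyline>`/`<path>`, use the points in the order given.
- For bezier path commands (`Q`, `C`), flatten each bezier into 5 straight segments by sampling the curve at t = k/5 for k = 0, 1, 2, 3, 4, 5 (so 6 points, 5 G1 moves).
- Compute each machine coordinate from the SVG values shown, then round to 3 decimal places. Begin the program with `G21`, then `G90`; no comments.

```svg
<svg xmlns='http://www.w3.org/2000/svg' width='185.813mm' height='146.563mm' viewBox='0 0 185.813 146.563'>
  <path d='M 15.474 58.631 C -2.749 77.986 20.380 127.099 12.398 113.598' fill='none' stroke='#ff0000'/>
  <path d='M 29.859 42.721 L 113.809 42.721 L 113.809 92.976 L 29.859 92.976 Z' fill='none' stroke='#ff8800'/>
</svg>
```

G21
G90
G0 X15.474 Y87.932
M3 S523
G1 X8.923 Y73.487 F2308
G1 X8.818 Y56.334
G1 X11.681 Y40.907
G1 X14.034 Y31.639
G1 X12.398 Y32.965
M5
G0 X29.859 Y103.842
M3 S897
G1 X113.809 Y103.842 F1001
G1 X113.809 Y53.587
G1 X29.859 Y53.587
G1 X29.859 Y103.842
M5

1 u = 1 mm; y_m = 146.563 − y.

[1] `<path>` cubic bezier, #ff0000→score S523 F2308: (15.474,87.932) → (8.923,73.487) → (8.818,56.334) → (11.681,40.907) → (14.034,31.639) → (12.398,32.965)

[2] `<path>` rectangle, #ff8800→cut S897 F1001: (29.859,103.842) → (113.809,103.842) → (113.809,53.587) → (29.859,53.587) → (29.859,103.842) (closed)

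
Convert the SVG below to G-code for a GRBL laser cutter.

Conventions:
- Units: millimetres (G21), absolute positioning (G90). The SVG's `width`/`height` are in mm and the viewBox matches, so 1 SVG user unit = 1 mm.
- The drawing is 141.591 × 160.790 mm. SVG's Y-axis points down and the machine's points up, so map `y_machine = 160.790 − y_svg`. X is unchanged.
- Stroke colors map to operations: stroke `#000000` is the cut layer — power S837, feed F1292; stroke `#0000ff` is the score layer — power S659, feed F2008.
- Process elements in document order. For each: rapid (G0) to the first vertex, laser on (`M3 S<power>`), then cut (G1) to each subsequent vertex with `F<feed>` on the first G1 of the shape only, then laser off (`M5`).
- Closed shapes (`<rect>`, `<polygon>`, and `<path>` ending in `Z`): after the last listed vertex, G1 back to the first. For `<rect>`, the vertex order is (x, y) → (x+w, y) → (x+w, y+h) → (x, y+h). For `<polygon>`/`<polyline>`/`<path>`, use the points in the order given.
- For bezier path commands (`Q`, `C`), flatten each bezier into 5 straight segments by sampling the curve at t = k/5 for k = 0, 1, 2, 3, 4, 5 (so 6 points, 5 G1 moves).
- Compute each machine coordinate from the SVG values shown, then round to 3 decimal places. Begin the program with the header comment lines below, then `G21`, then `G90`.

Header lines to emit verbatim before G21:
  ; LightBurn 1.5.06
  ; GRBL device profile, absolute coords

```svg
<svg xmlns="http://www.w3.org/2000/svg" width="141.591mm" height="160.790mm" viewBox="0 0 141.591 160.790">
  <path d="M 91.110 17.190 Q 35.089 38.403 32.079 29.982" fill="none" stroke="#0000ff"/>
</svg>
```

viewBox `0 0 141.591 160.790` with mm width/height → 1 unit = 1 mm. Flip: y_m = 160.790 − y_svg.

**Shape 1** — `<path>` quadratic bezier, stroke `#0000ff` → score (S659, F2008). Control points (SVG): P0=(91.110,17.190), P1=(35.089,38.403), P2=(32.079,29.982); sampled at t=k/5. Machine vertices: (91.110,143.600) → (70.822,136.300) → (54.775,131.371) → (42.969,128.813) → (35.403,128.625) → (32.079,130.808). Open path.

; LightBurn 1.5.06
; GRBL device profile, absolute coords
G21
G90
G0 X91.110 Y143.600
M3 S659
G1 X70.822 Y136.300 F2008
G1 X54.775 Y131.371
G1 X42.969 Y128.813
G1 X35.403 Y128.625
G1 X32.079 Y130.808
M5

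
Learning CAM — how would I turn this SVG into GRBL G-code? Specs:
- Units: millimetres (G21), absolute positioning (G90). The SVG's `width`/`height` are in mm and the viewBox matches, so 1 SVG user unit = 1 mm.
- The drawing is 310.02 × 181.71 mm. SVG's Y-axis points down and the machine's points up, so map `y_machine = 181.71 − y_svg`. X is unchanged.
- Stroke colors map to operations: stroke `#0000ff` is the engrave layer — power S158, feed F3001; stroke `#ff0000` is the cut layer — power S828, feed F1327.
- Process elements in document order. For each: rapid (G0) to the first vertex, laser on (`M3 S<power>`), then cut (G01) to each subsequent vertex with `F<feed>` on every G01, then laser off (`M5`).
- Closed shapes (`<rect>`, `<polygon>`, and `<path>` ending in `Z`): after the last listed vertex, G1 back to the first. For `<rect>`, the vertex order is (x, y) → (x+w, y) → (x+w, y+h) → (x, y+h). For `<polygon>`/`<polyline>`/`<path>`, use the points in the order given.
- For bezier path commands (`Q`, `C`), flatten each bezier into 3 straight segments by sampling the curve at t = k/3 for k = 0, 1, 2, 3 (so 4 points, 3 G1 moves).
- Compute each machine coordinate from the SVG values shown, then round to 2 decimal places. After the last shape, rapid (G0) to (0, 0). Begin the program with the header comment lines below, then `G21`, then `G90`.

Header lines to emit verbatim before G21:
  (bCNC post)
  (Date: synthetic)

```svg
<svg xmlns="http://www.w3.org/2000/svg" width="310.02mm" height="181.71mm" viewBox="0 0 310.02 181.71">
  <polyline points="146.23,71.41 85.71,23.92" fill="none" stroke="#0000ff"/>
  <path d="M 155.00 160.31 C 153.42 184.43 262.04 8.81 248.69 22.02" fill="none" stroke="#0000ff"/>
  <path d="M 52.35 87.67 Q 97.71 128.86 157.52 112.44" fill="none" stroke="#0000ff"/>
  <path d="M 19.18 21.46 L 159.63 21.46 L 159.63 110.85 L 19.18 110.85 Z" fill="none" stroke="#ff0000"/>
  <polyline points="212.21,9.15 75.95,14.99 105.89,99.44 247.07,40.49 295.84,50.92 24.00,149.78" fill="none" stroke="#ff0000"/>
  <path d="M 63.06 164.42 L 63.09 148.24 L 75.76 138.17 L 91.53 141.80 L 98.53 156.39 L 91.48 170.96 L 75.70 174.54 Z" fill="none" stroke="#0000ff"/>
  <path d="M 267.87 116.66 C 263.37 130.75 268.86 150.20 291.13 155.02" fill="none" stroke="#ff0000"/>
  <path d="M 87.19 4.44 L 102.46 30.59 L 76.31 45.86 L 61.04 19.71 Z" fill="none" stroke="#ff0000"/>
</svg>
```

(bCNC post)
(Date: synthetic)
G21
G90
G0 X146.23 Y110.30
M3 S158
G01 X85.71 Y157.79 F3001
M5
G0 X155.00 Y21.40
M3 S158
G01 X181.55 Y49.47 F3001
G01 X229.98 Y124.35 F3001
G01 X248.69 Y159.69 F3001
M5
G0 X52.35 Y94.04
M3 S158
G01 X84.20 Y72.98 F3001
G01 X119.25 Y64.72 F3001
G01 X157.52 Y69.27 F3001
M5
G0 X19.18 Y160.25
M3 S828
G01 X159.63 Y160.25 F1327
G01 X159.63 Y70.86 F1327
G01 X19.18 Y70.86 F1327
G01 X19.18 Y160.25 F1327
M5
G0 X212.21 Y172.56
M3 S828
G01 X75.95 Y166.72 F1327
G01 X105.89 Y82.27 F1327
G01 X247.07 Y141.22 F1327
G01 X295.84 Y130.79 F1327
G01 X24.00 Y31.93 F1327
M5
G0 X63.06 Y17.29
M3 S158
G01 X63.09 Y33.47 F3001
G01 X75.76 Y43.54 F3001
G01 X91.53 Y39.91 F3001
G01 X98.53 Y25.32 F3001
G01 X91.48 Y10.75 F3001
G01 X75.70 Y7.17 F3001
G01 X63.06 Y17.29 F3001
M5
G0 X267.87 Y65.05
M3 S828
G01 X266.95 Y49.91 F1327
G01 X274.20 Y35.65 F1327
G01 X291.13 Y26.69 F1327
M5
G0 X87.19 Y177.27
M3 S828
G01 X102.46 Y151.12 F1327
G01 X76.31 Y135.85 F1327
G01 X61.04 Y162.00 F1327
G01 X87.19 Y177.27 F1327
M5
G0 X0.00 Y0.00

Since the viewBox matches the mm dimensions, user units are millimetres directly. The only transform is the Y-flip y_m = 181.71 − y_svg.

Shape 1 is a line segment drawn with `<polyline>`. Its stroke #0000ff means engrave at S158, F3001. After flipping Y the toolpath is (146.23,110.30) → (85.71,157.79).

Shape 2 is a cubic bezier drawn with `<path>`. Its stroke #0000ff means engrave at S158, F3001. After flipping Y the toolpath is (155.00,21.40) → (181.55,49.47) → (229.98,124.35) → (248.69,159.69).

Shape 3 is a quadratic bezier drawn with `<path>`. Its stroke #0000ff means engrave at S158, F3001. After flipping Y the toolpath is (52.35,94.04) → (84.20,72.98) → (119.25,64.72) → (157.52,69.27).

Shape 4 is a rectangle drawn with `<path>`. Its stroke #ff0000 means cut at S828, F1327. After flipping Y the toolpath is (19.18,160.25) → (159.63,160.25) → (159.63,70.86) → (19.18,70.86) → (19.18,160.25), returning to the start.

Shape 5 is a open polyline drawn with `<polyline>`. Its stroke #ff0000 means cut at S828, F1327. After flipping Y the toolpath is (212.21,172.56) → (75.95,166.72) → (105.89,82.27) → (247.07,141.22) → (295.84,130.79) → (24.00,31.93).

Shape 6 is a regular polygon drawn with `<path>`. Its stroke #0000ff means engrave at S158, F3001. After flipping Y the toolpath is (63.06,17.29) → (63.09,33.47) → (75.76,43.54) → (91.53,39.91) → (98.53,25.32) → (91.48,10.75) → (75.70,7.17) → (63.06,17.29), returning to the start.

Shape 7 is a cubic bezier drawn with `<path>`. Its stroke #ff0000 means cut at S828, F1327. After flipping Y the toolpath is (267.87,65.05) → (266.95,49.91) → (274.20,35.65) → (291.13,26.69).

Shape 8 is a regular polygon drawn with `<path>`. Its stroke #ff0000 means cut at S828, F1327. After flipping Y the toolpath is (87.19,177.27) → (102.46,151.12) → (76.31,135.85) → (61.04,162.00) → (87.19,177.27), returning to the start.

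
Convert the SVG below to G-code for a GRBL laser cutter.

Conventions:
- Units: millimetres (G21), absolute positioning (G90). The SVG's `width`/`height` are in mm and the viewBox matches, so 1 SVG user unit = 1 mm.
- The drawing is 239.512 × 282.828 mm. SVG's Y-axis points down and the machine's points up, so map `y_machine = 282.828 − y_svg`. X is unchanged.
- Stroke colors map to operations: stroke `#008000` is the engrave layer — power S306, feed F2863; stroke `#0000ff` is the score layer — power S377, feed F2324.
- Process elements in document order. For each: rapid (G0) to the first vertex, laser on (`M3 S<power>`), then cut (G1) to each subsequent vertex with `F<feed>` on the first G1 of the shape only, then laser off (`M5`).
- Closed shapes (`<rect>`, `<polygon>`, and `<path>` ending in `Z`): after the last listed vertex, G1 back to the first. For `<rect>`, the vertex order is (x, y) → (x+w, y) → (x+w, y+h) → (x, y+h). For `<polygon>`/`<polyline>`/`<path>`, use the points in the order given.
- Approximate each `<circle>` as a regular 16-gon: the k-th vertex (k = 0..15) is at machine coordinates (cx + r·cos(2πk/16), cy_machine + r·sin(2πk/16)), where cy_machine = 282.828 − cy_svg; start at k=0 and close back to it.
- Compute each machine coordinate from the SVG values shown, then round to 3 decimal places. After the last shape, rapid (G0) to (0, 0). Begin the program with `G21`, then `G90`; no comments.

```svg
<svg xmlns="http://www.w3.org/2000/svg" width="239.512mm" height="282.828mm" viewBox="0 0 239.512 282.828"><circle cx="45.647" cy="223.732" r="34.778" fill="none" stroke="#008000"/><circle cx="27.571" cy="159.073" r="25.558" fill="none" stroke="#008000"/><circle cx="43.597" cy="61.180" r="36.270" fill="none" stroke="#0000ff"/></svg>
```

G21
G90
G0 X80.425 Y59.096
M3 S306
G1 X77.778 Y72.405 F2863
G1 X70.239 Y83.688
G1 X58.956 Y91.227
G1 X45.647 Y93.874
G1 X32.338 Y91.227
G1 X21.055 Y83.688
G1 X13.516 Y72.405
G1 X10.869 Y59.096
G1 X13.516 Y45.787
G1 X21.055 Y34.504
G1 X32.338 Y26.965
G1 X45.647 Y24.318
G1 X58.956 Y26.965
G1 X70.239 Y34.504
G1 X77.778 Y45.787
G1 X80.425 Y59.096
M5
G0 X53.129 Y123.755
M3 S306
G1 X51.184 Y133.536 F2863
G1 X45.643 Y141.827
G1 X37.352 Y147.368
G1 X27.571 Y149.313
G1 X17.790 Y147.368
G1 X9.499 Y141.827
G1 X3.958 Y133.536
G1 X2.013 Y123.755
G1 X3.958 Y113.974
G1 X9.499 Y105.683
G1 X17.790 Y100.142
G1 X27.571 Y98.197
G1 X37.352 Y100.142
G1 X45.643 Y105.683
G1 X51.184 Y113.974
G1 X53.129 Y123.755
M5
G0 X79.867 Y221.648
M3 S377
G1 X77.106 Y235.528 F2324
G1 X69.244 Y247.295
G1 X57.477 Y255.157
G1 X43.597 Y257.918
G1 X29.717 Y255.157
G1 X17.950 Y247.295
G1 X10.088 Y235.528
G1 X7.327 Y221.648
G1 X10.088 Y207.768
G1 X17.950 Y196.001
G1 X29.717 Y188.139
G1 X43.597 Y185.378
G1 X57.477 Y188.139
G1 X69.244 Y196.001
G1 X77.106 Y207.768
G1 X79.867 Y221.648
M5
G0 X0.000 Y0.000

Since the viewBox matches the mm dimensions, user units are millimetres directly. The only transform is the Y-flip y_m = 282.828 − y_svg.

Shape 1 is a circle drawn with `<circle>`. Its stroke #008000 means engrave at S306, F2863. After flipping Y the toolpath is (80.425,59.096) → (77.778,72.405) → (70.239,83.688) → (58.956,91.227) → (45.647,93.874) → (32.338,91.227) → (21.055,83.688) → (13.516,72.405) → (10.869,59.096) → (13.516,45.787) → (21.055,34.504) → (32.338,26.965) → (45.647,24.318) → (58.956,26.965) → (70.239,34.504) → (77.778,45.787) → (80.425,59.096), returning to the start.

Shape 2 is a circle drawn with `<circle>`. Its stroke #008000 means engrave at S306, F2863. After flipping Y the toolpath is (53.129,123.755) → (51.184,133.536) → (45.643,141.827) → (37.352,147.368) → (27.571,149.313) → (17.790,147.368) → (9.499,141.827) → (3.958,133.536) → (2.013,123.755) → (3.958,113.974) → (9.499,105.683) → (17.790,100.142) → (27.571,98.197) → (37.352,100.142) → (45.643,105.683) → (51.184,113.974) → (53.129,123.755), returning to the start.

Shape 3 is a circle drawn with `<circle>`. Its stroke #0000ff means score at S377, F2324. After flipping Y the toolpath is (79.867,221.648) → (77.106,235.528) → (69.244,247.295) → (57.477,255.157) → (43.597,257.918) → (29.717,255.157) → (17.950,247.295) → (10.088,235.528) → (7.327,221.648) → (10.088,207.768) → (17.950,196.001) → (29.717,188.139) → (43.597,185.378) → (57.477,188.139) → (69.244,196.001) → (77.106,207.768) → (79.867,221.648), returning to the start.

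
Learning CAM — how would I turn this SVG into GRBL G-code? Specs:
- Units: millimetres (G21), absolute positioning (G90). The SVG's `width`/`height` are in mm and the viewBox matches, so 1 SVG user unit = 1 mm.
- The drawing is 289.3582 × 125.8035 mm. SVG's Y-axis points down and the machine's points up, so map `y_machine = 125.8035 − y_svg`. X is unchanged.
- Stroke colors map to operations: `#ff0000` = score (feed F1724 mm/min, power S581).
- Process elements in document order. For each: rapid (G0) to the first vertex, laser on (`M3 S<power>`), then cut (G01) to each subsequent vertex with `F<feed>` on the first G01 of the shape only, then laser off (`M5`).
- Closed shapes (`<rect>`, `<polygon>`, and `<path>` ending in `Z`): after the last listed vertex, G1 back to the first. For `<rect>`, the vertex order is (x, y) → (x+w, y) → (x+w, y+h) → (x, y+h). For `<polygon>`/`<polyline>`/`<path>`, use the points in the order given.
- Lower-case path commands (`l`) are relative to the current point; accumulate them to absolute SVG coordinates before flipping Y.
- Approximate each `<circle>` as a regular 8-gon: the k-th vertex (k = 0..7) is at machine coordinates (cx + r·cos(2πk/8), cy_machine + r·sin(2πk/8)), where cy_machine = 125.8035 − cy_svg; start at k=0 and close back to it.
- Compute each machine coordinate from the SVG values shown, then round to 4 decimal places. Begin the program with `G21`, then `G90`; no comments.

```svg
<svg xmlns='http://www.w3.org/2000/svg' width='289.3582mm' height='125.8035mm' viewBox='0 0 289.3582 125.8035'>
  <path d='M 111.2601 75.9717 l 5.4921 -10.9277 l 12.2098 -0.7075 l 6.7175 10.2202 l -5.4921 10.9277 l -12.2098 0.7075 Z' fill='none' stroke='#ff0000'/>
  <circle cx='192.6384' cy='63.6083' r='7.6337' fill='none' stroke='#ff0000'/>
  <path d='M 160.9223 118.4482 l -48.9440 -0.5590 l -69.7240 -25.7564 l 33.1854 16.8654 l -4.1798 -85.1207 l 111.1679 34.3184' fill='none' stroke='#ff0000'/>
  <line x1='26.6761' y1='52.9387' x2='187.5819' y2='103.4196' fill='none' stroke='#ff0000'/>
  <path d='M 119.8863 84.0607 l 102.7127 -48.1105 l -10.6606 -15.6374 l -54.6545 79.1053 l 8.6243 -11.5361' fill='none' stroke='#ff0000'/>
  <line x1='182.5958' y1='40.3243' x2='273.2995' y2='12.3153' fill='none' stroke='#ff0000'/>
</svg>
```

G21
G90
G0 X111.2601 Y49.8318
M3 S581
G01 X116.7522 Y60.7595 F1724
G01 X128.9620 Y61.4670
G01 X135.6795 Y51.2468
G01 X130.1874 Y40.3191
G01 X117.9776 Y39.6116
G01 X111.2601 Y49.8318
M5
G0 X200.2721 Y62.1952
M3 S581
G01 X198.0362 Y67.5930 F1724
G01 X192.6384 Y69.8289
G01 X187.2406 Y67.5930
G01 X185.0047 Y62.1952
G01 X187.2406 Y56.7974
G01 X192.6384 Y54.5615
G01 X198.0362 Y56.7974
G01 X200.2721 Y62.1952
M5
G0 X160.9223 Y7.3553
M3 S581
G01 X111.9783 Y7.9143 F1724
G01 X42.2543 Y33.6707
G01 X75.4397 Y16.8053
G01 X71.2599 Y101.9260
G01 X182.4278 Y67.6076
M5
G0 X26.6761 Y72.8648
M3 S581
G01 X187.5819 Y22.3839 F1724
M5
G0 X119.8863 Y41.7428
M3 S581
G01 X222.5990 Y89.8533 F1724
G01 X211.9384 Y105.4907
G01 X157.2839 Y26.3854
G01 X165.9082 Y37.9215
M5
G0 X182.5958 Y85.4792
M3 S581
G01 X273.2995 Y113.4882 F1724
M5

viewBox `0 0 289.3582 125.8035` with mm width/height → 1 unit = 1 mm. Flip: y_m = 125.8035 − y_svg.

**Shape 1** — `<path>` regular polygon, stroke `#ff0000` → score (S581, F1724). Machine vertices: (111.2601,49.8318) → (116.7522,60.7595) → (128.9620,61.4670) → (135.6795,51.2468) → (130.1874,40.3191) → (117.9776,39.6116) → (111.2601,49.8318). Closed: final G1 returns to the first vertex.

**Shape 2** — `<circle>` circle, stroke `#ff0000` → score (S581, F1724). Machine vertices: (200.2721,62.1952) → (198.0362,67.5930) → (192.6384,69.8289) → (187.2406,67.5930) → (185.0047,62.1952) → (187.2406,56.7974) → (192.6384,54.5615) → (198.0362,56.7974) → (200.2721,62.1952). Closed: final G1 returns to the first vertex.

**Shape 3** — `<path>` open polyline, stroke `#ff0000` → score (S581, F1724). Machine vertices: (160.9223,7.3553) → (111.9783,7.9143) → (42.2543,33.6707) → (75.4397,16.8053) → (71.2599,101.9260) → (182.4278,67.6076). Open path.

**Shape 4** — `<line>` line segment, stroke `#ff0000` → score (S581, F1724). Machine vertices: (26.6761,72.8648) → (187.5819,22.3839). Open path.

**Shape 5** — `<path>` open polyline, stroke `#ff0000` → score (S581, F1724). Machine vertices: (119.8863,41.7428) → (222.5990,89.8533) → (211.9384,105.4907) → (157.2839,26.3854) → (165.9082,37.9215). Open path.

**Shape 6** — `<line>` line segment, stroke `#ff0000` → score (S581, F1724). Machine vertices: (182.5958,85.4792) → (273.2995,113.4882). Open path.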